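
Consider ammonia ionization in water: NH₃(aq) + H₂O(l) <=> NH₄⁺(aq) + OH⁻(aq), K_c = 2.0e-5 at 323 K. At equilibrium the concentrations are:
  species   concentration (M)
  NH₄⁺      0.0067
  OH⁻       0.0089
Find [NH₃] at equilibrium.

[NH₃] = 3.0 M

(H₂O is a pure liquid — omitted from K_c.)
At equilibrium, K_c = [NH₄⁺]·[OH⁻] / [NH₃] = 2.0e-5.
(0.0067)·(0.0089) / ([NH₃]) = 2.0e-5
[NH₃] = 2.98 = 3.0 M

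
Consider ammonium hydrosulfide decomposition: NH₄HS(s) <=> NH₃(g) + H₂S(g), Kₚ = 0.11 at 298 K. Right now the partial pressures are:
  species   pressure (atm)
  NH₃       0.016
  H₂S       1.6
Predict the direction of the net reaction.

(NH₄HS is a pure solid — omitted from Qₚ.)
Qₚ = P(NH₃)·P(H₂S) = (0.016)·(1.6) = 0.026
Qₚ = 0.026 < Kₚ = 0.11, so the forward reaction proceeds.

to the right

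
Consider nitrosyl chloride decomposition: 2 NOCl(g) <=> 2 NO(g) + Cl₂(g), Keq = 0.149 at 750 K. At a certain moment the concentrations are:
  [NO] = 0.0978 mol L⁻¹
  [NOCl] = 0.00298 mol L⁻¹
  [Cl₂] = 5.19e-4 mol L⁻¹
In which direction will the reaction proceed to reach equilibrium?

Q = [NO]²·[Cl₂] / [NOCl]² = (0.0978)²·(5.19e-4) / (0.00298)² = 0.559
Q = 0.559 > Keq = 0.149, so the reverse reaction proceeds.

to the left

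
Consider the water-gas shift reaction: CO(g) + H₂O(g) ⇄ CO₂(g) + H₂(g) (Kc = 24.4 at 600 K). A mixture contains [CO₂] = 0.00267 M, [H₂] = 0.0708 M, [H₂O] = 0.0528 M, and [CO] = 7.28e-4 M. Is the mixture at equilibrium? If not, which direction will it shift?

no; Q < K, reaction proceeds forward

Qc = [CO₂]·[H₂] / ([CO]·[H₂O]) = (0.00267)·(0.0708) / ((7.28e-4)·(0.0528)) = 4.92
Qc = 4.92 < Kc = 24.4: net forward reaction.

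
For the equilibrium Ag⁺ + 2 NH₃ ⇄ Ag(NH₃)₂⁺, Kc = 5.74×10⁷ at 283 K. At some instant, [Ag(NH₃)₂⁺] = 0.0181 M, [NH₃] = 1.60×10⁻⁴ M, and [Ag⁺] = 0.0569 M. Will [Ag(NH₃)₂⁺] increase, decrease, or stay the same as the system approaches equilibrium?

Qc = [Ag(NH₃)₂⁺] / ([Ag⁺]·[NH₃]²) = (0.0181) / ((0.0569)·(1.60×10⁻⁴)²) = 1.24×10⁷
Qc = 1.24×10⁷ < Kc = 5.74×10⁷: net forward reaction.
Ag(NH₃)₂⁺ is a product, so it increases.

increase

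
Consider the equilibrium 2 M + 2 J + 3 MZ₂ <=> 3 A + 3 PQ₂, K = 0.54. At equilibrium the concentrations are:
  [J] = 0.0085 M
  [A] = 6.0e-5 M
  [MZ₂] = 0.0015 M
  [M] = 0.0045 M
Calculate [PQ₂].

[PQ₂] = 0.023 M

At equilibrium, K = [A]³·[PQ₂]³ / ([M]²·[J]²·[MZ₂]³) = 0.54.
(6.0e-5)³·([PQ₂])³ / ((0.0045)²·(0.0085)²·(0.0015)³) = 0.54
[PQ₂]³ = 1.23e-5 ⇒ [PQ₂] = 0.023 M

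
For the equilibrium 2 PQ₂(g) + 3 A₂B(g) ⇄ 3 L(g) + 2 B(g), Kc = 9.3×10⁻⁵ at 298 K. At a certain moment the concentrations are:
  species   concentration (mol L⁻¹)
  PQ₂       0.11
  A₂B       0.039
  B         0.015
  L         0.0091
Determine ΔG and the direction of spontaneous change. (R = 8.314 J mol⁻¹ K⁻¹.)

Qc = [L]³·[B]² / ([PQ₂]²·[A₂B]³) = (0.0091)³·(0.015)² / ((0.11)²·(0.039)³) = 2.36×10⁻⁴
ΔG = RT ln(Qc/Kc) = (8.314 J mol⁻¹ K⁻¹)(298 K) × ln(2.36×10⁻⁴/9.3×10⁻⁵)
   = (2.478 kJ/mol)(0.9312) = 2.31 kJ/mol
ΔG > 0, so the forward reaction is non-spontaneous (proceeds in reverse).

ΔG = 2.31 kJ/mol; the forward reaction is non-spontaneous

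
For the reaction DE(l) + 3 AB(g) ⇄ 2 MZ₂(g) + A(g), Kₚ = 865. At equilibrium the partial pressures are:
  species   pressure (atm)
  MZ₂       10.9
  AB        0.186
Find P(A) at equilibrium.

(DE is a pure liquid — omitted from Kₚ.)
At equilibrium, Kₚ = P(MZ₂)²·P(A) / P(AB)³ = 865.
(10.9)²·(P(A)) / (0.186)³ = 865
P(A) = 0.0468 atm

P(A) = 0.0468 atm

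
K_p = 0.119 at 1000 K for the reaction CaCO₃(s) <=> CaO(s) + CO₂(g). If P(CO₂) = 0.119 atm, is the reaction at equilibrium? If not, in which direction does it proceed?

(CaCO₃, CaO are pure solids — omitted from Q_p.)
Q_p = P(CO₂) = 0.119
Q_p = 0.119 = K_p, so the system is already at equilibrium.

no net change (already at equilibrium)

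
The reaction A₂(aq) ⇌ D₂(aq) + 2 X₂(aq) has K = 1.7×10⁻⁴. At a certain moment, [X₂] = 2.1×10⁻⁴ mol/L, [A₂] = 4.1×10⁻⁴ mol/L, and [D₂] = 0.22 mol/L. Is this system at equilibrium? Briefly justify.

Q = [D₂]·[X₂]² / [A₂] = (0.22)·(2.1×10⁻⁴)² / (4.1×10⁻⁴) = 2.4×10⁻⁵
Q = 2.4×10⁻⁵ < K = 1.7×10⁻⁴: net forward reaction.

no; Q < K, reaction proceeds forward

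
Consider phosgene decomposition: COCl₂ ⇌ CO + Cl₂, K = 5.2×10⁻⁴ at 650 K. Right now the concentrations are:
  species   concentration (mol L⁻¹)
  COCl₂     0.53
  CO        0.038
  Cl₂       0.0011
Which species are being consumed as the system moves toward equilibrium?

Q = [CO]·[Cl₂] / [COCl₂] = (0.038)·(0.0011) / (0.53) = 7.9×10⁻⁵
Q = 7.9×10⁻⁵ < K = 5.2×10⁻⁴: net forward reaction.

COCl₂ (reactants)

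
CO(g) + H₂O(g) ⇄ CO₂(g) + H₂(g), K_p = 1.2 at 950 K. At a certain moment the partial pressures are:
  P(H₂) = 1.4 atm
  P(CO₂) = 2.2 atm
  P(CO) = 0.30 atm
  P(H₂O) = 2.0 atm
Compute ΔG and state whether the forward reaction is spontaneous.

Q_p = P(CO₂)·P(H₂) / (P(CO)·P(H₂O)) = (2.2)·(1.4) / ((0.30)·(2.0)) = 5.13
ΔG = RT ln(Q_p/K_p) = (8.314 J mol⁻¹ K⁻¹)(950 K) × ln(5.13/1.2)
   = (7.898 kJ/mol)(1.453) = 11.5 kJ/mol
ΔG > 0, so the forward reaction is non-spontaneous (proceeds in reverse).

ΔG = 11.5 kJ/mol; the forward reaction is non-spontaneous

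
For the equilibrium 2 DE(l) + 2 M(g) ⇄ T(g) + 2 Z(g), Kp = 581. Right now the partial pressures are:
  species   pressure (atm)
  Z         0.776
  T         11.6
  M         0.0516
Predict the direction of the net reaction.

(DE is a pure liquid — omitted from Qp.)
Qp = P(T)·P(Z)² / P(M)² = (11.6)·(0.776)² / (0.0516)² = 2620
Qp = 2620 > Kp = 581, so the reverse reaction proceeds.

to the left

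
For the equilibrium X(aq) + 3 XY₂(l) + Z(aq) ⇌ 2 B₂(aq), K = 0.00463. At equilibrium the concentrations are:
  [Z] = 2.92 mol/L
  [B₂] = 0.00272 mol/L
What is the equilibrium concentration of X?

[X] = 5.47×10⁻⁴ mol/L

(XY₂ is a pure liquid — omitted from K.)
At equilibrium, K = [B₂]² / ([X]·[Z]) = 0.00463.
(0.00272)² / (([X])·(2.92)) = 0.00463
[X] = 5.47×10⁻⁴ mol/L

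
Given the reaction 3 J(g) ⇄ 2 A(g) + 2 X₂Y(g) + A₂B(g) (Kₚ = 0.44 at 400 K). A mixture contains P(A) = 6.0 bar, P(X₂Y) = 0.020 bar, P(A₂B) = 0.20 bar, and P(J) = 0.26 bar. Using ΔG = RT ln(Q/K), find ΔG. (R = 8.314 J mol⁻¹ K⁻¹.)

Qₚ = P(A)²·P(X₂Y)²·P(A₂B) / P(J)³ = (6.0)²·(0.020)²·(0.20) / (0.26)³ = 0.164
ΔG = RT ln(Qₚ/Kₚ) = (8.314 J mol⁻¹ K⁻¹)(400 K) × ln(0.164/0.44)
   = (3.326 kJ/mol)(-0.9869) = -3.28 kJ/mol
ΔG < 0, so the forward reaction is spontaneous (proceeds forward).

ΔG = -3.28 kJ/mol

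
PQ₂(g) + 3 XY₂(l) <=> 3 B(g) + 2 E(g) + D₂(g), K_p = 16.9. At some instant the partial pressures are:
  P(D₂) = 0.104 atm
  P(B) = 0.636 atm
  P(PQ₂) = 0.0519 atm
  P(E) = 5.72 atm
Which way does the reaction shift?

at equilibrium

(XY₂ is a pure liquid — omitted from Q_p.)
Q_p = P(B)³·P(E)²·P(D₂) / P(PQ₂) = (0.636)³·(5.72)²·(0.104) / (0.0519) = 16.9
Q_p = 16.9 = K_p, so the system is already at equilibrium.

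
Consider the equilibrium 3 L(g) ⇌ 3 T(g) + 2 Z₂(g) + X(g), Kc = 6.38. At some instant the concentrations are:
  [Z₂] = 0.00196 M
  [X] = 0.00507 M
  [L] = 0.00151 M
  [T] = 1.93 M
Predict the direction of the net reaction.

Qc = [T]³·[Z₂]²·[X] / [L]³ = (1.93)³·(0.00196)²·(0.00507) / (0.00151)³ = 40.7
Qc = 40.7 > Kc = 6.38, so the reverse reaction proceeds.

reverse (toward reactants)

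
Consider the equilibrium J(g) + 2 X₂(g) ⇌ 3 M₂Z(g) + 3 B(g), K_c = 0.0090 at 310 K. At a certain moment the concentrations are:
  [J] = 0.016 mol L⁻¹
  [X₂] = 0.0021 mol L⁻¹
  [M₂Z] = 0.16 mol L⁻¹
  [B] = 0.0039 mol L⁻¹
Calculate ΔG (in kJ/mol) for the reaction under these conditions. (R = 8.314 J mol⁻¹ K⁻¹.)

Q_c = [M₂Z]³·[B]³ / ([J]·[X₂]²) = (0.16)³·(0.0039)³ / ((0.016)·(0.0021)²) = 0.00344
ΔG = RT ln(Q_c/K_c) = (8.314 J mol⁻¹ K⁻¹)(310 K) × ln(0.00344/0.0090)
   = (2.577 kJ/mol)(-0.9618) = -2.48 kJ/mol
ΔG < 0, so the forward reaction is spontaneous (proceeds forward).

ΔG = -2.48 kJ/mol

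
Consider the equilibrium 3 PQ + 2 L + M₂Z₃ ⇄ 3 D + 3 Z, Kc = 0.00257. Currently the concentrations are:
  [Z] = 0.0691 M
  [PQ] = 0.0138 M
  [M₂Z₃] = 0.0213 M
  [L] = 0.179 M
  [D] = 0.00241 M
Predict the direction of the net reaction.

Qc = [D]³·[Z]³ / ([PQ]³·[L]²·[M₂Z₃]) = (0.00241)³·(0.0691)³ / ((0.0138)³·(0.179)²·(0.0213)) = 0.00257
Qc = 0.00257 = Kc, so the system is already at equilibrium.

at equilibrium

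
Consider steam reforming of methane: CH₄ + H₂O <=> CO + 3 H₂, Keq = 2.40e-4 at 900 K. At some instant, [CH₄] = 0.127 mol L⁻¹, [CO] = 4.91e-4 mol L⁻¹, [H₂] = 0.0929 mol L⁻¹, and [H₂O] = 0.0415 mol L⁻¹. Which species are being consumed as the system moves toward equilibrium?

Q = [CO]·[H₂]³ / ([CH₄]·[H₂O]) = (4.91e-4)·(0.0929)³ / ((0.127)·(0.0415)) = 7.47e-5
Q = 7.47e-5 < Keq = 2.40e-4: net forward reaction.

CH₄, H₂O (reactants)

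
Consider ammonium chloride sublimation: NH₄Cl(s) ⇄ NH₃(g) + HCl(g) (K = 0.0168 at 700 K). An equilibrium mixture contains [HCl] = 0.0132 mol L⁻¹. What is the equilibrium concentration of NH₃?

(NH₄Cl is a pure solid — omitted from K.)
At equilibrium, K = [NH₃]·[HCl] = 0.0168.
([NH₃])·(0.0132) = 0.0168
[NH₃] = 1.27 mol L⁻¹

[NH₃] = 1.27 mol L⁻¹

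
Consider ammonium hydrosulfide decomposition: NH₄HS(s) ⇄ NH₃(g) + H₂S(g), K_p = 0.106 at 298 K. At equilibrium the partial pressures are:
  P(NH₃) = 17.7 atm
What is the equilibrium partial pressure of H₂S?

(NH₄HS is a pure solid — omitted from K_p.)
At equilibrium, K_p = P(NH₃)·P(H₂S) = 0.106.
(17.7)·(P(H₂S)) = 0.106
P(H₂S) = 0.00599 atm

P(H₂S) = 0.00599 atm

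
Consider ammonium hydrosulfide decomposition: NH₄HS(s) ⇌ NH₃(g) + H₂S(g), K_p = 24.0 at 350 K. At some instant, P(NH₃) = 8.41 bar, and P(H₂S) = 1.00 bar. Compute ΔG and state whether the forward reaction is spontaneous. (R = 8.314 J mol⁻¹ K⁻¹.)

(NH₄HS is a pure solid — omitted from Q_p.)
Q_p = P(NH₃)·P(H₂S) = (8.41)·(1.00) = 8.41
ΔG = RT ln(Q_p/K_p) = (8.314 J mol⁻¹ K⁻¹)(350 K) × ln(8.41/24.0)
   = (2.910 kJ/mol)(-1.049) = -3.05 kJ/mol
ΔG < 0, so the forward reaction is spontaneous (proceeds forward).

ΔG = -3.05 kJ/mol; the forward reaction is spontaneous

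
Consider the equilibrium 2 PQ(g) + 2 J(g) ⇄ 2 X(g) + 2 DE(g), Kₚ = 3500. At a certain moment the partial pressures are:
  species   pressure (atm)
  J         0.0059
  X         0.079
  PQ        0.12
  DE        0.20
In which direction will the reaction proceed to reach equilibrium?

in the forward direction

Qₚ = P(X)²·P(DE)² / (P(PQ)²·P(J)²) = (0.079)²·(0.20)² / ((0.12)²·(0.0059)²) = 500
Qₚ = 500 < Kₚ = 3500, so the forward reaction proceeds.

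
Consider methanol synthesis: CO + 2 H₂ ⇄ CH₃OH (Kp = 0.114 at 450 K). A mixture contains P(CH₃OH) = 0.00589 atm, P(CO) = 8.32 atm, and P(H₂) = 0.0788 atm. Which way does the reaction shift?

at equilibrium

Qp = P(CH₃OH) / (P(CO)·P(H₂)²) = (0.00589) / ((8.32)·(0.0788)²) = 0.114
Qp = 0.114 = Kp, so the system is already at equilibrium.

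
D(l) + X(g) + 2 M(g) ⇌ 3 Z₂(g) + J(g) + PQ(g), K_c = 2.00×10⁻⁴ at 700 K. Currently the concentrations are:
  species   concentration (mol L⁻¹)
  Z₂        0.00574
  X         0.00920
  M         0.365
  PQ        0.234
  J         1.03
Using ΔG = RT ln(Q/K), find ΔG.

(D is a pure liquid — omitted from Q_c.)
Q_c = [Z₂]³·[J]·[PQ] / ([X]·[M]²) = (0.00574)³·(1.03)·(0.234) / ((0.00920)·(0.365)²) = 3.72×10⁻⁵
ΔG = RT ln(Q_c/K_c) = (8.314 J mol⁻¹ K⁻¹)(700 K) × ln(3.72×10⁻⁵/2.00×10⁻⁴)
   = (5.820 kJ/mol)(-1.682) = -9.79 kJ/mol
ΔG < 0, so the forward reaction is spontaneous (proceeds forward).

ΔG = -9.79 kJ/mol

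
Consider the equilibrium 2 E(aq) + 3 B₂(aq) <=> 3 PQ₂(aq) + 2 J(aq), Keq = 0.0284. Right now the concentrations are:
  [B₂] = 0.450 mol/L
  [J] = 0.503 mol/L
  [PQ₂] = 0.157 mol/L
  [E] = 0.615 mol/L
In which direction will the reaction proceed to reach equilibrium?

Q = [PQ₂]³·[J]² / ([E]²·[B₂]³) = (0.157)³·(0.503)² / ((0.615)²·(0.450)³) = 0.0284
Q = 0.0284 = Keq, so the system is already at equilibrium.

no net change (already at equilibrium)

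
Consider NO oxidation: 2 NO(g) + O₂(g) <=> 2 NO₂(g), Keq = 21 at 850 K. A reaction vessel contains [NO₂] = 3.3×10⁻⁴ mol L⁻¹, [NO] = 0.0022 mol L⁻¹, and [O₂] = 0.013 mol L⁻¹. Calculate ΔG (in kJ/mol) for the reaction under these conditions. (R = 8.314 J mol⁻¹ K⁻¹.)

Q = [NO₂]² / ([NO]²·[O₂]) = (3.3×10⁻⁴)² / ((0.0022)²·(0.013)) = 1.73
ΔG = RT ln(Q/Keq) = (8.314 J mol⁻¹ K⁻¹)(850 K) × ln(1.73/21)
   = (7.067 kJ/mol)(-2.496) = -17.6 kJ/mol
ΔG < 0, so the forward reaction is spontaneous (proceeds forward).

ΔG = -17.6 kJ/mol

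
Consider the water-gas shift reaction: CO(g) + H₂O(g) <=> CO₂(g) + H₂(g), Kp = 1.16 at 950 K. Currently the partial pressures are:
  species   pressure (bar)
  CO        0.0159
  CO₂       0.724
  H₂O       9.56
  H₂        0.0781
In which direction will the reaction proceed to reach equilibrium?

Qp = P(CO₂)·P(H₂) / (P(CO)·P(H₂O)) = (0.724)·(0.0781) / ((0.0159)·(9.56)) = 0.372
Qp = 0.372 < Kp = 1.16, so the forward reaction proceeds.

to the right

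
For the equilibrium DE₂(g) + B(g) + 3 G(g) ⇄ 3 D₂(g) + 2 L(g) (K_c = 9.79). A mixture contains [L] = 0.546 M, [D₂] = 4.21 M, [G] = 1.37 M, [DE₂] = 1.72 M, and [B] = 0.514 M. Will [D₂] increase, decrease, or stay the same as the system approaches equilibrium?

Q_c = [D₂]³·[L]² / ([DE₂]·[B]·[G]³) = (4.21)³·(0.546)² / ((1.72)·(0.514)·(1.37)³) = 9.79
Q_c = 9.79 = K_c; the system is at equilibrium.

stay the same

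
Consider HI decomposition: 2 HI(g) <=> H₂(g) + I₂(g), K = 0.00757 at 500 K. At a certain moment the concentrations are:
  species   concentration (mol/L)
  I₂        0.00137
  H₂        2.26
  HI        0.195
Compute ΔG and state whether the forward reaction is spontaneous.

ΔG = 9.87 kJ/mol; the forward reaction is non-spontaneous

Q = [H₂]·[I₂] / [HI]² = (2.26)·(0.00137) / (0.195)² = 0.0814
ΔG = RT ln(Q/K) = (8.314 J mol⁻¹ K⁻¹)(500 K) × ln(0.0814/0.00757)
   = (4.157 kJ/mol)(2.375) = 9.87 kJ/mol
ΔG > 0, so the forward reaction is non-spontaneous (proceeds in reverse).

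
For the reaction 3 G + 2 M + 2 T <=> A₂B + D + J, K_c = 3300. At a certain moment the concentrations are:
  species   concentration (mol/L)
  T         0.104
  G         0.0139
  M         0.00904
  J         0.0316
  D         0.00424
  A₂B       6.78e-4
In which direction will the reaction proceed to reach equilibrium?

in the reverse direction

Q_c = [A₂B]·[D]·[J] / ([G]³·[M]²·[T]²) = (6.78e-4)·(0.00424)·(0.0316) / ((0.0139)³·(0.00904)²·(0.104)²) = 38300
Q_c = 38300 > K_c = 3300, so the reverse reaction proceeds.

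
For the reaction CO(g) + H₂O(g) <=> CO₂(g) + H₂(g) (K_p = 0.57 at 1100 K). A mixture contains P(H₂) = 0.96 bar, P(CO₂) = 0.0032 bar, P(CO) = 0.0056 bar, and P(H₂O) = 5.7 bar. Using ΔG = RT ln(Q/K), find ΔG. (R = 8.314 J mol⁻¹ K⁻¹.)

Q_p = P(CO₂)·P(H₂) / (P(CO)·P(H₂O)) = (0.0032)·(0.96) / ((0.0056)·(5.7)) = 0.0962
ΔG = RT ln(Q_p/K_p) = (8.314 J mol⁻¹ K⁻¹)(1100 K) × ln(0.0962/0.57)
   = (9.145 kJ/mol)(-1.779) = -16.3 kJ/mol
ΔG < 0, so the forward reaction is spontaneous (proceeds forward).

ΔG = -16.3 kJ/mol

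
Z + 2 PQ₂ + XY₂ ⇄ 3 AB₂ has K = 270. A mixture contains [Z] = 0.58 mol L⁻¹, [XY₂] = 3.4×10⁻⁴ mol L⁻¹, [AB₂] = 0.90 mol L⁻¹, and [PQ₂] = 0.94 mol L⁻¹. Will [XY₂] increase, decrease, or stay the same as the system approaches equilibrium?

increase

Q = [AB₂]³ / ([Z]·[PQ₂]²·[XY₂]) = (0.90)³ / ((0.58)·(0.94)²·(3.4×10⁻⁴)) = 4200
Q = 4200 > K = 270: net reverse reaction.
XY₂ is a reactant, so it increases.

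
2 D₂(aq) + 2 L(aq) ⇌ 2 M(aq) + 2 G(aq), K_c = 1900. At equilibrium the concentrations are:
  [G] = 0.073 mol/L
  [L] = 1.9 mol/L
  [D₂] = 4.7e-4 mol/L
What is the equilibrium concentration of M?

At equilibrium, K_c = [M]²·[G]² / ([D₂]²·[L]²) = 1900.
([M])²·(0.073)² / ((4.7e-4)²·(1.9)²) = 1900
[M]² = 0.284 ⇒ [M] = 0.53 mol/L

[M] = 0.53 mol/L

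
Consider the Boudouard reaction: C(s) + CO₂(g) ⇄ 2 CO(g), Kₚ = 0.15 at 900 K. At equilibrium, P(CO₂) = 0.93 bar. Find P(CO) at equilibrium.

(C is a pure solid — omitted from Kₚ.)
At equilibrium, Kₚ = P(CO)² / P(CO₂) = 0.15.
(P(CO))² / (0.93) = 0.15
P(CO)² = 0.140 ⇒ P(CO) = 0.37 bar

P(CO) = 0.37 bar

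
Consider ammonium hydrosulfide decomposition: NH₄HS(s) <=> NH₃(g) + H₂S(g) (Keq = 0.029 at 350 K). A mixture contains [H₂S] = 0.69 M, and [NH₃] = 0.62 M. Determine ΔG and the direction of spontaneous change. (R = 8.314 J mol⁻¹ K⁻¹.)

ΔG = 7.83 kJ/mol; the forward reaction is non-spontaneous

(NH₄HS is a pure solid — omitted from Q.)
Q = [NH₃]·[H₂S] = (0.62)·(0.69) = 0.428
ΔG = RT ln(Q/Keq) = (8.314 J mol⁻¹ K⁻¹)(350 K) × ln(0.428/0.029)
   = (2.910 kJ/mol)(2.692) = 7.83 kJ/mol
ΔG > 0, so the forward reaction is non-spontaneous (proceeds in reverse).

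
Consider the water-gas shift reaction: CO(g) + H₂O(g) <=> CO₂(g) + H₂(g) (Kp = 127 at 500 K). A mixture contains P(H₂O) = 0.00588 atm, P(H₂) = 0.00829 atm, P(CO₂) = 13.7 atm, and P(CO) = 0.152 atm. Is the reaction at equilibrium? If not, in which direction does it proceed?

at equilibrium

Qp = P(CO₂)·P(H₂) / (P(CO)·P(H₂O)) = (13.7)·(0.00829) / ((0.152)·(0.00588)) = 127
Qp = 127 = Kp, so the system is already at equilibrium.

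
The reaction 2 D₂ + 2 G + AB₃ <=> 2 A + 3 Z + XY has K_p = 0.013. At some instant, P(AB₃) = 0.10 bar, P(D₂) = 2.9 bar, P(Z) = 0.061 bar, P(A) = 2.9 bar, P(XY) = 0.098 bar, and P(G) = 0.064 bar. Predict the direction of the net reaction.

reverse (toward reactants)

Q_p = P(A)²·P(Z)³·P(XY) / (P(D₂)²·P(G)²·P(AB₃)) = (2.9)²·(0.061)³·(0.098) / ((2.9)²·(0.064)²·(0.10)) = 0.054
Q_p = 0.054 > K_p = 0.013, so the reverse reaction proceeds.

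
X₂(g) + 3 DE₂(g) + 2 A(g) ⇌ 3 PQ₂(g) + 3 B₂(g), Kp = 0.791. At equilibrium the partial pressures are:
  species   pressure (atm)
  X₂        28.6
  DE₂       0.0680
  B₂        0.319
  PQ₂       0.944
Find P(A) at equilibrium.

P(A) = 1.96 atm

At equilibrium, Kp = P(PQ₂)³·P(B₂)³ / (P(X₂)·P(DE₂)³·P(A)²) = 0.791.
(0.944)³·(0.319)³ / ((28.6)·(0.0680)³·(P(A))²) = 0.791
P(A)² = 3.84 ⇒ P(A) = 1.96 atm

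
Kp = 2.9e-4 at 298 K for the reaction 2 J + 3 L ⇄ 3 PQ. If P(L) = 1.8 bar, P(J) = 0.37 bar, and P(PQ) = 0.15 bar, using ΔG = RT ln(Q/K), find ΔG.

ΔG = 6.64 kJ/mol

Qp = P(PQ)³ / (P(J)²·P(L)³) = (0.15)³ / ((0.37)²·(1.8)³) = 0.00423
ΔG = RT ln(Qp/Kp) = (8.314 J mol⁻¹ K⁻¹)(298 K) × ln(0.00423/2.9e-4)
   = (2.478 kJ/mol)(2.680) = 6.64 kJ/mol
ΔG > 0, so the forward reaction is non-spontaneous (proceeds in reverse).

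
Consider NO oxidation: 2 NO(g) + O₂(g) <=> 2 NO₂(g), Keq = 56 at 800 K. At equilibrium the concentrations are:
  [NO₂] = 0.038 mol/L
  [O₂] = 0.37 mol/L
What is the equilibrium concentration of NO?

[NO] = 0.0083 mol/L

At equilibrium, Keq = [NO₂]² / ([NO]²·[O₂]) = 56.
(0.038)² / (([NO])²·(0.37)) = 56
[NO]² = 6.97×10⁻⁵ ⇒ [NO] = 0.0083 mol/L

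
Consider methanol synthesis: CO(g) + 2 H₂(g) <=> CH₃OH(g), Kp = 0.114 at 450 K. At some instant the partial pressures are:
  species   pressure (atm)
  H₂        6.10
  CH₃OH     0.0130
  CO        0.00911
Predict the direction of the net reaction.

to the right

Qp = P(CH₃OH) / (P(CO)·P(H₂)²) = (0.0130) / ((0.00911)·(6.10)²) = 0.0383
Qp = 0.0383 < Kp = 0.114, so the forward reaction proceeds.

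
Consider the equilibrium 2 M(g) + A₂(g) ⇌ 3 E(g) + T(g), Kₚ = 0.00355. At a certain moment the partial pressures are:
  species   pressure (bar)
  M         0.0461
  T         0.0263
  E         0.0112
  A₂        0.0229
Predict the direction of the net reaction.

Qₚ = P(E)³·P(T) / (P(M)²·P(A₂)) = (0.0112)³·(0.0263) / ((0.0461)²·(0.0229)) = 7.59×10⁻⁴
Qₚ = 7.59×10⁻⁴ < Kₚ = 0.00355, so the forward reaction proceeds.

forward (toward products)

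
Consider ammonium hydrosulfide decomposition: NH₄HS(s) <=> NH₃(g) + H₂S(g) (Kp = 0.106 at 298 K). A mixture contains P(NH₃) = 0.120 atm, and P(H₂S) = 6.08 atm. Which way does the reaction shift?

in the reverse direction

(NH₄HS is a pure solid — omitted from Qp.)
Qp = P(NH₃)·P(H₂S) = (0.120)·(6.08) = 0.730
Qp = 0.730 > Kp = 0.106, so the reverse reaction proceeds.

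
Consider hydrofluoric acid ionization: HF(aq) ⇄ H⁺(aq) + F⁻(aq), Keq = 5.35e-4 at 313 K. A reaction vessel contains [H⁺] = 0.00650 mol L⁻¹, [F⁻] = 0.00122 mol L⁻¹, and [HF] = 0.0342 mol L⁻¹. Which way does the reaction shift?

Q = [H⁺]·[F⁻] / [HF] = (0.00650)·(0.00122) / (0.0342) = 2.32e-4
Q = 2.32e-4 < Keq = 5.35e-4, so the forward reaction proceeds.

forward (toward products)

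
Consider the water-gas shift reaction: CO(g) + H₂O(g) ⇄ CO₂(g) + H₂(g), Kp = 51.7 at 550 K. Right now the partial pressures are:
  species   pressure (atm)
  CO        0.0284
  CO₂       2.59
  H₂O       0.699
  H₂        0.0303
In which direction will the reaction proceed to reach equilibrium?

toward products

Qp = P(CO₂)·P(H₂) / (P(CO)·P(H₂O)) = (2.59)·(0.0303) / ((0.0284)·(0.699)) = 3.95
Qp = 3.95 < Kp = 51.7, so the forward reaction proceeds.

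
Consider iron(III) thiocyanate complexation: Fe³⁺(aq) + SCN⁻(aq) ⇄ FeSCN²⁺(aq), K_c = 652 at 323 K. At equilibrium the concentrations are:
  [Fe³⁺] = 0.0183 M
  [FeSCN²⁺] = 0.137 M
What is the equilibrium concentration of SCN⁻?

At equilibrium, K_c = [FeSCN²⁺] / ([Fe³⁺]·[SCN⁻]) = 652.
(0.137) / ((0.0183)·([SCN⁻])) = 652
[SCN⁻] = 0.0115 M

[SCN⁻] = 0.0115 M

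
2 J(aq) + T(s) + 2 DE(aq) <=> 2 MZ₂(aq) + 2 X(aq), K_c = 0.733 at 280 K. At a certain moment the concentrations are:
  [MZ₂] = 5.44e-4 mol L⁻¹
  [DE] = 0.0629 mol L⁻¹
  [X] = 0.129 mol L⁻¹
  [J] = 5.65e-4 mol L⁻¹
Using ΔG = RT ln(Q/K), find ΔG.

ΔG = 3.89 kJ/mol

(T is a pure solid — omitted from Q_c.)
Q_c = [MZ₂]²·[X]² / ([J]²·[DE]²) = (5.44e-4)²·(0.129)² / ((5.65e-4)²·(0.0629)²) = 3.90
ΔG = RT ln(Q_c/K_c) = (8.314 J mol⁻¹ K⁻¹)(280 K) × ln(3.90/0.733)
   = (2.328 kJ/mol)(1.672) = 3.89 kJ/mol
ΔG > 0, so the forward reaction is non-spontaneous (proceeds in reverse).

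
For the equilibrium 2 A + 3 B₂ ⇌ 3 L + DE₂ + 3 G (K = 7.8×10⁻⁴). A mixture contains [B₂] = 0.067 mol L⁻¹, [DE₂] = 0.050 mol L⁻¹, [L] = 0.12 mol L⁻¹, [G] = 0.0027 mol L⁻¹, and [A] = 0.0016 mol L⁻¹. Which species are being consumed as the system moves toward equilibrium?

Q = [L]³·[DE₂]·[G]³ / ([A]²·[B₂]³) = (0.12)³·(0.050)·(0.0027)³ / ((0.0016)²·(0.067)³) = 0.0022
Q = 0.0022 > K = 7.8×10⁻⁴: net reverse reaction.

L, DE₂, G (products)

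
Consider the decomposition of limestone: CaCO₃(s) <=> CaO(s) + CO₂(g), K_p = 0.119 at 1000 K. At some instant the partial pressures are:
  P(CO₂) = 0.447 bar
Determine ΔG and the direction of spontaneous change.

ΔG = 11.0 kJ/mol; the forward reaction is non-spontaneous

(CaCO₃, CaO are pure solids — omitted from Q_p.)
Q_p = P(CO₂) = 0.447
ΔG = RT ln(Q_p/K_p) = (8.314 J mol⁻¹ K⁻¹)(1000 K) × ln(0.447/0.119)
   = (8.314 kJ/mol)(1.323) = 11.0 kJ/mol
ΔG > 0, so the forward reaction is non-spontaneous (proceeds in reverse).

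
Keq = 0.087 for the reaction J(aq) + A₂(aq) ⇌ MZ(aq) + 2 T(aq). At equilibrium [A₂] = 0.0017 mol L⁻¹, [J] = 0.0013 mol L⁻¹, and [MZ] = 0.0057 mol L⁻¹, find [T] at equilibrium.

At equilibrium, Keq = [MZ]·[T]² / ([J]·[A₂]) = 0.087.
(0.0057)·([T])² / ((0.0013)·(0.0017)) = 0.087
[T]² = 3.37×10⁻⁵ ⇒ [T] = 0.0058 mol L⁻¹

[T] = 0.0058 mol L⁻¹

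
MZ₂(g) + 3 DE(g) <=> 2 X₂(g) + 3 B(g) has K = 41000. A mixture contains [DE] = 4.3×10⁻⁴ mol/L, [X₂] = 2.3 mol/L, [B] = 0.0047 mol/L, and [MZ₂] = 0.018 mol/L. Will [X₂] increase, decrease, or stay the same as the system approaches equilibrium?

Q = [X₂]²·[B]³ / ([MZ₂]·[DE]³) = (2.3)²·(0.0047)³ / ((0.018)·(4.3×10⁻⁴)³) = 3.8×10⁵
Q = 3.8×10⁵ > K = 41000: net reverse reaction.
X₂ is a product, so it decreases.

decrease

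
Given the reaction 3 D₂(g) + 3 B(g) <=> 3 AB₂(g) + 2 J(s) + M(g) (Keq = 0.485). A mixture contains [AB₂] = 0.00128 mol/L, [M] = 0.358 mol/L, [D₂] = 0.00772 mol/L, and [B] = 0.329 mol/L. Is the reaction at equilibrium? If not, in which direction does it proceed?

(J is a pure solid — omitted from Q.)
Q = [AB₂]³·[M] / ([D₂]³·[B]³) = (0.00128)³·(0.358) / ((0.00772)³·(0.329)³) = 0.0458
Q = 0.0458 < Keq = 0.485, so the forward reaction proceeds.

forward (toward products)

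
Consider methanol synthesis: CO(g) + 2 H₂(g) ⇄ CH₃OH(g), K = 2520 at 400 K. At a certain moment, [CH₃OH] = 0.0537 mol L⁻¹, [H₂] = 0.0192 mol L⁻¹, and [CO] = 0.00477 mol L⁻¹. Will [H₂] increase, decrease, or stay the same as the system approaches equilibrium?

increase

Q = [CH₃OH] / ([CO]·[H₂]²) = (0.0537) / ((0.00477)·(0.0192)²) = 30500
Q = 30500 > K = 2520: net reverse reaction.
H₂ is a reactant, so it increases.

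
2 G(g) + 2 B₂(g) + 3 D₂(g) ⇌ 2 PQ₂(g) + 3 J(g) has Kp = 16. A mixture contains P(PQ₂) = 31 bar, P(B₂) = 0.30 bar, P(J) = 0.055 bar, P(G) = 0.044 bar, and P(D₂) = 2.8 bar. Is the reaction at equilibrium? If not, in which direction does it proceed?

to the left

Qp = P(PQ₂)²·P(J)³ / (P(G)²·P(B₂)²·P(D₂)³) = (31)²·(0.055)³ / ((0.044)²·(0.30)²·(2.8)³) = 42
Qp = 42 > Kp = 16, so the reverse reaction proceeds.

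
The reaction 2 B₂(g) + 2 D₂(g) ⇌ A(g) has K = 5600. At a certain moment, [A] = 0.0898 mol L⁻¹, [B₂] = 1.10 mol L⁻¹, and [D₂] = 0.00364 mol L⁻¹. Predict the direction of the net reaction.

neither direction; the system is at equilibrium

Q = [A] / ([B₂]²·[D₂]²) = (0.0898) / ((1.10)²·(0.00364)²) = 5600
Q = 5600 = K, so the system is already at equilibrium.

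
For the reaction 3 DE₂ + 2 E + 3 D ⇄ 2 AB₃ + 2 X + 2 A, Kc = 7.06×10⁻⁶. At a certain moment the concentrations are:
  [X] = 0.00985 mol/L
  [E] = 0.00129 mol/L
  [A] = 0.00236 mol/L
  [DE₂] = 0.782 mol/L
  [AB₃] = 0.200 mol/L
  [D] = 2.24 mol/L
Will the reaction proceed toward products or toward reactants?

Qc = [AB₃]²·[X]²·[A]² / ([DE₂]³·[E]²·[D]³) = (0.200)²·(0.00985)²·(0.00236)² / ((0.782)³·(0.00129)²·(2.24)³) = 2.42×10⁻⁶
Qc = 2.42×10⁻⁶ < Kc = 7.06×10⁻⁶, so the forward reaction proceeds.

forward (toward products)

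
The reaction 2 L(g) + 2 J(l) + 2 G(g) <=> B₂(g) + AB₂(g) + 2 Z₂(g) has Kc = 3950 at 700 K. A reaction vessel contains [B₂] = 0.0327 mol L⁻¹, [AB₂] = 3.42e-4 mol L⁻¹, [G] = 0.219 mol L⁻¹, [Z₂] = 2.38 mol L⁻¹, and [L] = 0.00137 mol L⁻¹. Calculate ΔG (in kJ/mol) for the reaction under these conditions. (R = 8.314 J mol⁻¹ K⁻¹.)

(J is a pure liquid — omitted from Qc.)
Qc = [B₂]·[AB₂]·[Z₂]² / ([L]²·[G]²) = (0.0327)·(3.42e-4)·(2.38)² / ((0.00137)²·(0.219)²) = 704
ΔG = RT ln(Qc/Kc) = (8.314 J mol⁻¹ K⁻¹)(700 K) × ln(704/3950)
   = (5.820 kJ/mol)(-1.725) = -10.0 kJ/mol
ΔG < 0, so the forward reaction is spontaneous (proceeds forward).

ΔG = -10.0 kJ/mol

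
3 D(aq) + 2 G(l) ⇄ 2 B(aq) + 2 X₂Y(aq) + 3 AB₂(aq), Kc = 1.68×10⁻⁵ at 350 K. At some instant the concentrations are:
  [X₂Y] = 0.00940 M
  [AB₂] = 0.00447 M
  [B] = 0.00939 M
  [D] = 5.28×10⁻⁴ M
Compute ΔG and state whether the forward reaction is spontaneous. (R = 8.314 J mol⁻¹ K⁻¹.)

(G is a pure liquid — omitted from Qc.)
Qc = [B]²·[X₂Y]²·[AB₂]³ / [D]³ = (0.00939)²·(0.00940)²·(0.00447)³ / (5.28×10⁻⁴)³ = 4.73×10⁻⁶
ΔG = RT ln(Qc/Kc) = (8.314 J mol⁻¹ K⁻¹)(350 K) × ln(4.73×10⁻⁶/1.68×10⁻⁵)
   = (2.910 kJ/mol)(-1.267) = -3.69 kJ/mol
ΔG < 0, so the forward reaction is spontaneous (proceeds forward).

ΔG = -3.69 kJ/mol; the forward reaction is spontaneous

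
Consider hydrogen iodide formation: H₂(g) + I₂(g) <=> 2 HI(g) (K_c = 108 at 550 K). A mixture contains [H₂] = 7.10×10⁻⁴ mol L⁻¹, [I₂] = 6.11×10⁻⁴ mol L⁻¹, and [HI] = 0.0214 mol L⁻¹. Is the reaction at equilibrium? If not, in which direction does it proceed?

Q_c = [HI]² / ([H₂]·[I₂]) = (0.0214)² / ((7.10×10⁻⁴)·(6.11×10⁻⁴)) = 1060
Q_c = 1060 > K_c = 108, so the reverse reaction proceeds.

reverse (toward reactants)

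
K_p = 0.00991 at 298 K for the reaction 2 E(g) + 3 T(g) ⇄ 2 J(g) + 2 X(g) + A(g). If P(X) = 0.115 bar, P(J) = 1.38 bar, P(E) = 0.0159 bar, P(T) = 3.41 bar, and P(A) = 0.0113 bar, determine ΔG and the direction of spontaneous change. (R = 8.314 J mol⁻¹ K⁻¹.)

ΔG = 2.61 kJ/mol; the forward reaction is non-spontaneous

Q_p = P(J)²·P(X)²·P(A) / (P(E)²·P(T)³) = (1.38)²·(0.115)²·(0.0113) / ((0.0159)²·(3.41)³) = 0.0284
ΔG = RT ln(Q_p/K_p) = (8.314 J mol⁻¹ K⁻¹)(298 K) × ln(0.0284/0.00991)
   = (2.478 kJ/mol)(1.053) = 2.61 kJ/mol
ΔG > 0, so the forward reaction is non-spontaneous (proceeds in reverse).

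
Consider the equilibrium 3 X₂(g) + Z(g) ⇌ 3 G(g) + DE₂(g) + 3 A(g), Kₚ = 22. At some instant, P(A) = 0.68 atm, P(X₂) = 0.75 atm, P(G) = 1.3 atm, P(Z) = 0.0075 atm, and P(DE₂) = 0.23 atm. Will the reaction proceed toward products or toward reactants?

Qₚ = P(G)³·P(DE₂)·P(A)³ / (P(X₂)³·P(Z)) = (1.3)³·(0.23)·(0.68)³ / ((0.75)³·(0.0075)) = 50
Qₚ = 50 > Kₚ = 22, so the reverse reaction proceeds.

reverse (toward reactants)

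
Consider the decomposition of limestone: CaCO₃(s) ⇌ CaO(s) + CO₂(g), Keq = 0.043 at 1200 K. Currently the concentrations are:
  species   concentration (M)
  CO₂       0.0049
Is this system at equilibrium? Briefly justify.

(CaCO₃, CaO are pure solids — omitted from Q.)
Q = [CO₂] = 0.0049
Q = 0.0049 < Keq = 0.043: net forward reaction.

no; Q < K, reaction proceeds forward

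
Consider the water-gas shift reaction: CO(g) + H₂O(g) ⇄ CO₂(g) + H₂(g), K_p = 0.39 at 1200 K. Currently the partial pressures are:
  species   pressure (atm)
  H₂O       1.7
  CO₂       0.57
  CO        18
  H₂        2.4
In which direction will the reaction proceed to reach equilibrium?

Q_p = P(CO₂)·P(H₂) / (P(CO)·P(H₂O)) = (0.57)·(2.4) / ((18)·(1.7)) = 0.045
Q_p = 0.045 < K_p = 0.39, so the forward reaction proceeds.

in the forward direction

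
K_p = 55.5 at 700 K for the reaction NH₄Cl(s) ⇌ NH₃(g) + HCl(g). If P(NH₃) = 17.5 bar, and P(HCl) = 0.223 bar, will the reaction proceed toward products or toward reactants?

forward (toward products)

(NH₄Cl is a pure solid — omitted from Q_p.)
Q_p = P(NH₃)·P(HCl) = (17.5)·(0.223) = 3.90
Q_p = 3.90 < K_p = 55.5, so the forward reaction proceeds.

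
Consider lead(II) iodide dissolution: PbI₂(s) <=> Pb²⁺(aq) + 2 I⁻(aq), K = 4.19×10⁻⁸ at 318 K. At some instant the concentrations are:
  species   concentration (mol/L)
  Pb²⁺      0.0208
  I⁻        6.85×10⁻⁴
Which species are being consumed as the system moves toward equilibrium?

PbI₂ (reactants)

(PbI₂ is a pure solid — omitted from Q.)
Q = [Pb²⁺]·[I⁻]² = (0.0208)·(6.85×10⁻⁴)² = 9.76×10⁻⁹
Q = 9.76×10⁻⁹ < K = 4.19×10⁻⁸: net forward reaction.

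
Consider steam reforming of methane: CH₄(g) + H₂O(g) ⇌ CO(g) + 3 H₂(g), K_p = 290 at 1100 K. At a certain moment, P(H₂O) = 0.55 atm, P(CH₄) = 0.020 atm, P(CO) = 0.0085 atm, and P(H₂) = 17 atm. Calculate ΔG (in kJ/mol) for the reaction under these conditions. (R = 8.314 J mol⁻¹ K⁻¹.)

Q_p = P(CO)·P(H₂)³ / (P(CH₄)·P(H₂O)) = (0.0085)·(17)³ / ((0.020)·(0.55)) = 3800
ΔG = RT ln(Q_p/K_p) = (8.314 J mol⁻¹ K⁻¹)(1100 K) × ln(3800/290)
   = (9.145 kJ/mol)(2.573) = 23.5 kJ/mol
ΔG > 0, so the forward reaction is non-spontaneous (proceeds in reverse).

ΔG = 23.5 kJ/mol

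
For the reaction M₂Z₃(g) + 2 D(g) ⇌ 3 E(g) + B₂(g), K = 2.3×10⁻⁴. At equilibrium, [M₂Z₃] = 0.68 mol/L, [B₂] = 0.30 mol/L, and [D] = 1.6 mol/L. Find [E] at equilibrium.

[E] = 0.11 mol/L

At equilibrium, K = [E]³·[B₂] / ([M₂Z₃]·[D]²) = 2.3×10⁻⁴.
([E])³·(0.30) / ((0.68)·(1.6)²) = 2.3×10⁻⁴
[E]³ = 0.00133 ⇒ [E] = 0.11 mol/L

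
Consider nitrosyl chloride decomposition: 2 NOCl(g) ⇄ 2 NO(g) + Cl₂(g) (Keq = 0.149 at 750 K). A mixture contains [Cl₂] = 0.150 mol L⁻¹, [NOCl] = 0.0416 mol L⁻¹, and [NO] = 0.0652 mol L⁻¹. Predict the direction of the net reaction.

Q = [NO]²·[Cl₂] / [NOCl]² = (0.0652)²·(0.150) / (0.0416)² = 0.368
Q = 0.368 > Keq = 0.149, so the reverse reaction proceeds.

reverse (toward reactants)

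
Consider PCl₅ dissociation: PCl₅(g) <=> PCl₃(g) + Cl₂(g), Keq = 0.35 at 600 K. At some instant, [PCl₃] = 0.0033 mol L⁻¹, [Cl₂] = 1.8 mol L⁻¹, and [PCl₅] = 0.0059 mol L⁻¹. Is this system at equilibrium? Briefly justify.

Q = [PCl₃]·[Cl₂] / [PCl₅] = (0.0033)·(1.8) / (0.0059) = 1.0
Q = 1.0 > Keq = 0.35: net reverse reaction.

no; Q > K, reaction proceeds in reverse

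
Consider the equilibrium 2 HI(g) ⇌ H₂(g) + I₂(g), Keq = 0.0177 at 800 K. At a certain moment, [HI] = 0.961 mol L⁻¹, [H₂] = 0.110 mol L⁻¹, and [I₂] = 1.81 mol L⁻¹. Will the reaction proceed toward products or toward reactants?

reverse (toward reactants)

Q = [H₂]·[I₂] / [HI]² = (0.110)·(1.81) / (0.961)² = 0.216
Q = 0.216 > Keq = 0.0177, so the reverse reaction proceeds.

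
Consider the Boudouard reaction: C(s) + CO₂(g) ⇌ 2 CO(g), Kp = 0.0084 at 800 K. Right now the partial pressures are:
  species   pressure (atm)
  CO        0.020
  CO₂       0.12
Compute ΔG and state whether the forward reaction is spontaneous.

ΔG = -6.15 kJ/mol; the forward reaction is spontaneous

(C is a pure solid — omitted from Qp.)
Qp = P(CO)² / P(CO₂) = (0.020)² / (0.12) = 0.00333
ΔG = RT ln(Qp/Kp) = (8.314 J mol⁻¹ K⁻¹)(800 K) × ln(0.00333/0.0084)
   = (6.651 kJ/mol)(-0.9253) = -6.15 kJ/mol
ΔG < 0, so the forward reaction is spontaneous (proceeds forward).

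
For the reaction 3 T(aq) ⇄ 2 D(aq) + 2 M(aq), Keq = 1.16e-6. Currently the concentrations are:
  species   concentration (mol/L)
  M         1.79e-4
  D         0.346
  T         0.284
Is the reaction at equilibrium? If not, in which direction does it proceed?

Q = [D]²·[M]² / [T]³ = (0.346)²·(1.79e-4)² / (0.284)³ = 1.67e-7
Q = 1.67e-7 < Keq = 1.16e-6, so the forward reaction proceeds.

to the right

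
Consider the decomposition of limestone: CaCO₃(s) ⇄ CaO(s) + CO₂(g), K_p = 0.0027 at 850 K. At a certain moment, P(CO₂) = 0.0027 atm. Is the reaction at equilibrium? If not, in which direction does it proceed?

no net change (already at equilibrium)

(CaCO₃, CaO are pure solids — omitted from Q_p.)
Q_p = P(CO₂) = 0.0027
Q_p = 0.0027 = K_p, so the system is already at equilibrium.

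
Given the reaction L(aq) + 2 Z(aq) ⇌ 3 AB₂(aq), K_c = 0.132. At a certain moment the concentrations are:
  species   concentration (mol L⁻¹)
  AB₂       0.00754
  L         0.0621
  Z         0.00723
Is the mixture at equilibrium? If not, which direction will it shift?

yes, at equilibrium

Q_c = [AB₂]³ / ([L]·[Z]²) = (0.00754)³ / ((0.0621)·(0.00723)²) = 0.132
Q_c = 0.132 = K_c; the system is at equilibrium.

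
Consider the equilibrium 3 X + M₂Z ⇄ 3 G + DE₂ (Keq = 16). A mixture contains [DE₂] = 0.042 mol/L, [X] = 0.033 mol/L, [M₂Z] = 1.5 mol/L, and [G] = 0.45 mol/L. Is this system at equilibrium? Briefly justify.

no; Q > K, reaction proceeds in reverse

Q = [G]³·[DE₂] / ([X]³·[M₂Z]) = (0.45)³·(0.042) / ((0.033)³·(1.5)) = 71
Q = 71 > Keq = 16: net reverse reaction.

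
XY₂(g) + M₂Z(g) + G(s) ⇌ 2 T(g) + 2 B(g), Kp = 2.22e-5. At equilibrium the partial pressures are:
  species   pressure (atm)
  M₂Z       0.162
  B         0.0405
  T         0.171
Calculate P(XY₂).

(G is a pure solid — omitted from Kp.)
At equilibrium, Kp = P(T)²·P(B)² / (P(XY₂)·P(M₂Z)) = 2.22e-5.
(0.171)²·(0.0405)² / ((P(XY₂))·(0.162)) = 2.22e-5
P(XY₂) = 13.3 atm

P(XY₂) = 13.3 atm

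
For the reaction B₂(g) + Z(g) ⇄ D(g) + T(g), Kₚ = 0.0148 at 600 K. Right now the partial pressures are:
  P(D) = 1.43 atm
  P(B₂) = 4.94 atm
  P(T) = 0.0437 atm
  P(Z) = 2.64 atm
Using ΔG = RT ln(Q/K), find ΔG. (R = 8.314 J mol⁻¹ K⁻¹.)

Qₚ = P(D)·P(T) / (P(B₂)·P(Z)) = (1.43)·(0.0437) / ((4.94)·(2.64)) = 0.00479
ΔG = RT ln(Qₚ/Kₚ) = (8.314 J mol⁻¹ K⁻¹)(600 K) × ln(0.00479/0.0148)
   = (4.988 kJ/mol)(-1.128) = -5.63 kJ/mol
ΔG < 0, so the forward reaction is spontaneous (proceeds forward).

ΔG = -5.63 kJ/mol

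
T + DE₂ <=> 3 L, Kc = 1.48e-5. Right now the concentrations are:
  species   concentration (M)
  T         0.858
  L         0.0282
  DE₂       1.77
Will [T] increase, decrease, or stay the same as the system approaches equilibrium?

Qc = [L]³ / ([T]·[DE₂]) = (0.0282)³ / ((0.858)·(1.77)) = 1.48e-5
Qc = 1.48e-5 = Kc; the system is at equilibrium.

stay the same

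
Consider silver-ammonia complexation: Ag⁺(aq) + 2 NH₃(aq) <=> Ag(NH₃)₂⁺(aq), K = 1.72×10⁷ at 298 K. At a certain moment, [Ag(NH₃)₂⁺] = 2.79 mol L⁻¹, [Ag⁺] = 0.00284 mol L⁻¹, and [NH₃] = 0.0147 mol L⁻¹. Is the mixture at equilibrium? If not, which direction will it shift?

no; Q < K, reaction proceeds forward

Q = [Ag(NH₃)₂⁺] / ([Ag⁺]·[NH₃]²) = (2.79) / ((0.00284)·(0.0147)²) = 4.55×10⁶
Q = 4.55×10⁶ < K = 1.72×10⁷: net forward reaction.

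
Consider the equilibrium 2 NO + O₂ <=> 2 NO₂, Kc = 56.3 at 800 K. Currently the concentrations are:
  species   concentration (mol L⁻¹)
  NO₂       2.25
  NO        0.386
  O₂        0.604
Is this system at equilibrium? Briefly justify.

Qc = [NO₂]² / ([NO]²·[O₂]) = (2.25)² / ((0.386)²·(0.604)) = 56.3
Qc = 56.3 = Kc; the system is at equilibrium.

yes, at equilibrium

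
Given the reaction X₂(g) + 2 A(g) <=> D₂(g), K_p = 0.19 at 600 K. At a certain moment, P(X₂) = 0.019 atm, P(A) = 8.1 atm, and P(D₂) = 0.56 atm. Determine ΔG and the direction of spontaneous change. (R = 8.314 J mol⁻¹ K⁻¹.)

Q_p = P(D₂) / (P(X₂)·P(A)²) = (0.56) / ((0.019)·(8.1)²) = 0.449
ΔG = RT ln(Q_p/K_p) = (8.314 J mol⁻¹ K⁻¹)(600 K) × ln(0.449/0.19)
   = (4.988 kJ/mol)(0.8600) = 4.29 kJ/mol
ΔG > 0, so the forward reaction is non-spontaneous (proceeds in reverse).

ΔG = 4.29 kJ/mol; the forward reaction is non-spontaneous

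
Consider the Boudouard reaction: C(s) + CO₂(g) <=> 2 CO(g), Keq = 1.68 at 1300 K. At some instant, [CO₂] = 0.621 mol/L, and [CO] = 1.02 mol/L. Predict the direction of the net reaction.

at equilibrium

(C is a pure solid — omitted from Q.)
Q = [CO]² / [CO₂] = (1.02)² / (0.621) = 1.68
Q = 1.68 = Keq, so the system is already at equilibrium.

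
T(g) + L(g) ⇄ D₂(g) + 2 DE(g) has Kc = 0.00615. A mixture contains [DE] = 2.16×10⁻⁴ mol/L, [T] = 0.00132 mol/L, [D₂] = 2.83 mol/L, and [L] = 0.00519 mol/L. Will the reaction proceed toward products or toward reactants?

Qc = [D₂]·[DE]² / ([T]·[L]) = (2.83)·(2.16×10⁻⁴)² / ((0.00132)·(0.00519)) = 0.0193
Qc = 0.0193 > Kc = 0.00615, so the reverse reaction proceeds.

reverse (toward reactants)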